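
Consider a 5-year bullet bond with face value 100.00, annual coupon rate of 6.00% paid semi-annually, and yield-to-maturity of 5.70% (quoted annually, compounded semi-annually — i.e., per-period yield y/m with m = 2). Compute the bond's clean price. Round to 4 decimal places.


Coupon per period c = face * coupon_rate / m = 3.000000
Periods per year m = 2; per-period yield y/m = 0.028500
Number of cashflows N = 10
Cashflows (t years, CF_t, discount factor 1/(1+y/m)^(m*t), PV):
  t = 0.5000: CF_t = 3.000000, DF = 0.972290, PV = 2.916869
  t = 1.0000: CF_t = 3.000000, DF = 0.945347, PV = 2.836042
  t = 1.5000: CF_t = 3.000000, DF = 0.919152, PV = 2.757455
  t = 2.0000: CF_t = 3.000000, DF = 0.893682, PV = 2.681045
  t = 2.5000: CF_t = 3.000000, DF = 0.868917, PV = 2.606752
  t = 3.0000: CF_t = 3.000000, DF = 0.844840, PV = 2.534519
  t = 3.5000: CF_t = 3.000000, DF = 0.821429, PV = 2.464286
  t = 4.0000: CF_t = 3.000000, DF = 0.798667, PV = 2.396000
  t = 4.5000: CF_t = 3.000000, DF = 0.776536, PV = 2.329607
  t = 5.0000: CF_t = 103.000000, DF = 0.755018, PV = 77.766806
Price P = sum_t PV_t = 101.289381

Answer: Price = 101.2894


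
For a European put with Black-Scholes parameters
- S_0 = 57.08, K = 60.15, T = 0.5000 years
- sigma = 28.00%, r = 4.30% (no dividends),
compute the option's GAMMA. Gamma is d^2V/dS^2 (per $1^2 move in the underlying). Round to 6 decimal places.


Answer: Gamma = 0.035243

Derivation:
d1 = -0.0570112409; d2 = -0.2550011396
phi(d1) = 0.3982944696; exp(-qT) = 1.0000000000; exp(-rT) = 0.9787294775
Gamma = exp(-qT) * phi(d1) / (S * sigma * sqrt(T)) = 1.0000000000 * 0.3982944696 / (57.0800 * 0.2800 * 0.7071067812) = 0.035243


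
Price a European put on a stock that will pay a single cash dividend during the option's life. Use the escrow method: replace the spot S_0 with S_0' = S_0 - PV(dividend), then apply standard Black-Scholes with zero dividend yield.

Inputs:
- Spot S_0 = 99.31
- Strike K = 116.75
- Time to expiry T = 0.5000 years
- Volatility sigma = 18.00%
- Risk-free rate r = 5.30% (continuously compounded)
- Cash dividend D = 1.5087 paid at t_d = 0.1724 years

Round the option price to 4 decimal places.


PV(D) = D * exp(-r * t_d) = 1.5087 * 0.99090442 = 1.49497749
S_0' = S_0 - PV(D) = 99.3100 - 1.49497749 = 97.81502251
d1 = (ln(S_0'/K) + (r + sigma^2/2)*T) / (sigma*sqrt(T)) = -1.11846008
d2 = d1 - sigma*sqrt(T) = -1.24573930
exp(-rT) = 0.97384804
N(-d1) = 0.86831473; N(-d2) = 0.89356994
P = K * exp(-rT) * N(-d2) - S_0' * N(-d1) = 116.7500 * 0.97384804 * 0.89356994 - 97.81502251 * 0.86831473 = 16.6618

Answer: Price = 16.6618


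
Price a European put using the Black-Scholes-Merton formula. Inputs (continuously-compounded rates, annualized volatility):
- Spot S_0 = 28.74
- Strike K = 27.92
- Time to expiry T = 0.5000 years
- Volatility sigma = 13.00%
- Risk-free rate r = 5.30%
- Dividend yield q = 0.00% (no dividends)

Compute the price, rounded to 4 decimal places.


d1 = (ln(S/K) + (r - q + 0.5*sigma^2) * T) / (sigma * sqrt(T)) = 0.64914146
d2 = d1 - sigma * sqrt(T) = 0.55721758
exp(-rT) = 0.97384804; exp(-qT) = 1.00000000
P = K * exp(-rT) * N(-d2) - S_0 * exp(-qT) * N(-d1)
N(-d1) = 0.25812347; N(-d2) = 0.28868939
P = 27.9200 * 0.97384804 * 0.28868939 - 28.7400 * 1.00000000 * 0.25812347 = 0.4309

Answer: Price = 0.4309


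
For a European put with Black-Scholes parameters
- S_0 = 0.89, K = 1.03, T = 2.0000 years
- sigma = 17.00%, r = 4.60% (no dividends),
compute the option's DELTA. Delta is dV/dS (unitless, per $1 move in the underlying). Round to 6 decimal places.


Answer: Delta = -0.541728

Derivation:
d1 = -0.1047874787; d2 = -0.3452037843
phi(d1) = 0.3967580059; exp(-qT) = 1.0000000000; exp(-rT) = 0.9121051495
N(-d1) = 0.5417277770
Delta = -exp(-qT) * N(-d1) = -1.0000000000 * 0.5417277770 = -0.541728


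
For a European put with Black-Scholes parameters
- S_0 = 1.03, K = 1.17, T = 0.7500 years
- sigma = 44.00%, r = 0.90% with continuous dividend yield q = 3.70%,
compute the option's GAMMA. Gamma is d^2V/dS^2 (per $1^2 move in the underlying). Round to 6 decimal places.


Answer: Gamma = 0.969248

Derivation:
d1 = -0.1990413651; d2 = -0.5800925427
phi(d1) = 0.3911174949; exp(-qT) = 0.9726314943; exp(-rT) = 0.9932727301
Gamma = exp(-qT) * phi(d1) / (S * sigma * sqrt(T)) = 0.9726314943 * 0.3911174949 / (1.0300 * 0.4400 * 0.8660254038) = 0.969248


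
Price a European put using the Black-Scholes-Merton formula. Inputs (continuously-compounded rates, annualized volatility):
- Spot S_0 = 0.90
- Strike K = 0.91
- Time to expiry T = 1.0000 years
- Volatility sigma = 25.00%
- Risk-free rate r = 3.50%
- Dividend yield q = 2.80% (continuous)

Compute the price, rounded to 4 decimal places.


Answer: Price = 0.0890

Derivation:
d1 = (ln(S/K) + (r - q + 0.5*sigma^2) * T) / (sigma * sqrt(T)) = 0.10880066
d2 = d1 - sigma * sqrt(T) = -0.14119934
exp(-rT) = 0.96560542; exp(-qT) = 0.97238837
P = K * exp(-rT) * N(-d2) - S_0 * exp(-qT) * N(-d1)
N(-d1) = 0.45668030; N(-d2) = 0.55614377
P = 0.9100 * 0.96560542 * 0.55614377 - 0.9000 * 0.97238837 * 0.45668030 = 0.0890


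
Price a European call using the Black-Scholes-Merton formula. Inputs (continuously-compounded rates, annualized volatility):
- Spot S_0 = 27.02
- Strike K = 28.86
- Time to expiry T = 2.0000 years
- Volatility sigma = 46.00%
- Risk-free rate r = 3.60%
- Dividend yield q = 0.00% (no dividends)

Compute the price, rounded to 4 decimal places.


d1 = (ln(S/K) + (r - q + 0.5*sigma^2) * T) / (sigma * sqrt(T)) = 0.33467791
d2 = d1 - sigma * sqrt(T) = -0.31586033
exp(-rT) = 0.93053090; exp(-qT) = 1.00000000
C = S_0 * exp(-qT) * N(d1) - K * exp(-rT) * N(d2)
N(d1) = 0.63106597; N(d2) = 0.37605426
C = 27.0200 * 1.00000000 * 0.63106597 - 28.8600 * 0.93053090 * 0.37605426 = 6.9524

Answer: Price = 6.9524


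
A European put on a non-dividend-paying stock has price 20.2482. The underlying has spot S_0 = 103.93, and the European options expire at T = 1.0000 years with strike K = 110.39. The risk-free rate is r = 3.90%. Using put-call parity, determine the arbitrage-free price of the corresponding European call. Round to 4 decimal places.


Put-call parity: C - P = S_0 * exp(-qT) - K * exp(-rT).
S_0 * exp(-qT) = 103.9300 * 1.00000000 = 103.93000000
K * exp(-rT) = 110.3900 * 0.96175071 = 106.16766078
C = P + S*exp(-qT) - K*exp(-rT)
C = 20.2482 + 103.93000000 - 106.16766078 = 18.0105

Answer: Call price = 18.0105


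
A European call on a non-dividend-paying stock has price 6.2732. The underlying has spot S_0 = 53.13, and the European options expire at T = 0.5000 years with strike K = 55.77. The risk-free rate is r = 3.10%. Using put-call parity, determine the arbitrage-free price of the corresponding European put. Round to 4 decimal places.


Answer: Put price = 8.0554

Derivation:
Put-call parity: C - P = S_0 * exp(-qT) - K * exp(-rT).
S_0 * exp(-qT) = 53.1300 * 1.00000000 = 53.13000000
K * exp(-rT) = 55.7700 * 0.98461951 = 54.91222989
P = C - S*exp(-qT) + K*exp(-rT)
P = 6.2732 - 53.13000000 + 54.91222989 = 8.0554


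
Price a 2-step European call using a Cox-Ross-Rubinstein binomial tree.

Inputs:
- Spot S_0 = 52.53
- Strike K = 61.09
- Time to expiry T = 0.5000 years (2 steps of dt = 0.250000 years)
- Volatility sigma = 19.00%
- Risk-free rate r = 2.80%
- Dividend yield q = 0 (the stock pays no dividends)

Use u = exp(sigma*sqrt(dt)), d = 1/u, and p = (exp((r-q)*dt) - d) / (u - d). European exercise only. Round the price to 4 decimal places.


dt = T/N = 0.250000
u = exp(sigma*sqrt(dt)) = 1.099659; d = 1/u = 0.909373
p = (exp((r-q)*dt) - d) / (u - d) = 0.513184
Discount per step: exp(-r*dt) = 0.993024
Stock lattice S(k, i) with i counting down-moves:
  k=0: S(0,0) = 52.5300
  k=1: S(1,0) = 57.7651; S(1,1) = 47.7694
  k=2: S(2,0) = 63.5219; S(2,1) = 52.5300; S(2,2) = 43.4402
Terminal payoffs V(N, i) = max(S_T - K, 0):
  V(2,0) = 2.431881; V(2,1) = 0.000000; V(2,2) = 0.000000
Backward induction: V(k, i) = exp(-r*dt) * [p * V(k+1, i) + (1-p) * V(k+1, i+1)].
  V(1,0) = exp(-r*dt) * [p*2.431881 + (1-p)*0.000000] = 1.239296
  V(1,1) = exp(-r*dt) * [p*0.000000 + (1-p)*0.000000] = 0.000000
  V(0,0) = exp(-r*dt) * [p*1.239296 + (1-p)*0.000000] = 0.631550

Answer: Price = V(0,0) = 0.6316


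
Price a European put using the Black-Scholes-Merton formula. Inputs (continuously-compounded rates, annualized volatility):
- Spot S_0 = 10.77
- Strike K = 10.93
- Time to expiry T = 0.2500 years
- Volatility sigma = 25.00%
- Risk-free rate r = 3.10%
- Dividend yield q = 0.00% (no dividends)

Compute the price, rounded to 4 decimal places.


d1 = (ln(S/K) + (r - q + 0.5*sigma^2) * T) / (sigma * sqrt(T)) = 0.00652551
d2 = d1 - sigma * sqrt(T) = -0.11847449
exp(-rT) = 0.99227995; exp(-qT) = 1.00000000
P = K * exp(-rT) * N(-d2) - S_0 * exp(-qT) * N(-d1)
N(-d1) = 0.49739672; N(-d2) = 0.54715415
P = 10.9300 * 0.99227995 * 0.54715415 - 10.7700 * 1.00000000 * 0.49739672 = 0.5773

Answer: Price = 0.5773


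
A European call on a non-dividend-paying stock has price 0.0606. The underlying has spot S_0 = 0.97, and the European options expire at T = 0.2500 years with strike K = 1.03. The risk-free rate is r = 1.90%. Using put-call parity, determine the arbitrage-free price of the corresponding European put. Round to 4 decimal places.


Put-call parity: C - P = S_0 * exp(-qT) - K * exp(-rT).
S_0 * exp(-qT) = 0.9700 * 1.00000000 = 0.97000000
K * exp(-rT) = 1.0300 * 0.99526126 = 1.02511910
P = C - S*exp(-qT) + K*exp(-rT)
P = 0.0606 - 0.97000000 + 1.02511910 = 0.1157

Answer: Put price = 0.1157


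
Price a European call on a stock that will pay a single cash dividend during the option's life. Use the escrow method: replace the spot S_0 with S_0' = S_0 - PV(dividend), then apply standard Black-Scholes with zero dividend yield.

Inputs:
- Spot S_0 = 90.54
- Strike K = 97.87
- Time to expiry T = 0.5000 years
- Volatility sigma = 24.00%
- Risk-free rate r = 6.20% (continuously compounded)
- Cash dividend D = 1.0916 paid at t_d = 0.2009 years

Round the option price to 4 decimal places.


PV(D) = D * exp(-r * t_d) = 1.0916 * 0.98762145 = 1.07808758
S_0' = S_0 - PV(D) = 90.5400 - 1.07808758 = 89.46191242
d1 = (ln(S_0'/K) + (r + sigma^2/2)*T) / (sigma*sqrt(T)) = -0.26178915
d2 = d1 - sigma*sqrt(T) = -0.43149478
exp(-rT) = 0.96947557
N(d1) = 0.39674200; N(d2) = 0.33305432
C = S_0' * N(d1) - K * exp(-rT) * N(d2) = 89.46191242 * 0.39674200 - 97.8700 * 0.96947557 * 0.33305432 = 3.8922

Answer: Price = 3.8922


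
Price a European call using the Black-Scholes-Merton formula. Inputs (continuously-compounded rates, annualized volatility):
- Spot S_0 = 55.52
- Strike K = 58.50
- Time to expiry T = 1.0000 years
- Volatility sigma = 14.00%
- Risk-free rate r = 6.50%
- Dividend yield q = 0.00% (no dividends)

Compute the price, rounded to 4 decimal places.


d1 = (ln(S/K) + (r - q + 0.5*sigma^2) * T) / (sigma * sqrt(T)) = 0.16083259
d2 = d1 - sigma * sqrt(T) = 0.02083259
exp(-rT) = 0.93706746; exp(-qT) = 1.00000000
C = S_0 * exp(-qT) * N(d1) - K * exp(-rT) * N(d2)
N(d1) = 0.56388737; N(d2) = 0.50831040
C = 55.5200 * 1.00000000 * 0.56388737 - 58.5000 * 0.93706746 * 0.50831040 = 3.4422

Answer: Price = 3.4422


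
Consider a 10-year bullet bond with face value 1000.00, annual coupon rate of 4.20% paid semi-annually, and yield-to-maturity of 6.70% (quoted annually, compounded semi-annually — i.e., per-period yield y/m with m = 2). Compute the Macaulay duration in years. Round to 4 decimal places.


Answer: Macaulay duration = 8.0465 years

Derivation:
Coupon per period c = face * coupon_rate / m = 21.000000
Periods per year m = 2; per-period yield y/m = 0.033500
Number of cashflows N = 20
Cashflows (t years, CF_t, discount factor 1/(1+y/m)^(m*t), PV):
  t = 0.5000: CF_t = 21.000000, DF = 0.967586, PV = 20.319303
  t = 1.0000: CF_t = 21.000000, DF = 0.936222, PV = 19.660671
  t = 1.5000: CF_t = 21.000000, DF = 0.905876, PV = 19.023387
  t = 2.0000: CF_t = 21.000000, DF = 0.876512, PV = 18.406761
  t = 2.5000: CF_t = 21.000000, DF = 0.848101, PV = 17.810122
  t = 3.0000: CF_t = 21.000000, DF = 0.820611, PV = 17.232822
  t = 3.5000: CF_t = 21.000000, DF = 0.794011, PV = 16.674235
  t = 4.0000: CF_t = 21.000000, DF = 0.768274, PV = 16.133755
  t = 4.5000: CF_t = 21.000000, DF = 0.743371, PV = 15.610793
  t = 5.0000: CF_t = 21.000000, DF = 0.719275, PV = 15.104783
  t = 5.5000: CF_t = 21.000000, DF = 0.695961, PV = 14.615174
  t = 6.0000: CF_t = 21.000000, DF = 0.673402, PV = 14.141436
  t = 6.5000: CF_t = 21.000000, DF = 0.651574, PV = 13.683054
  t = 7.0000: CF_t = 21.000000, DF = 0.630454, PV = 13.239530
  t = 7.5000: CF_t = 21.000000, DF = 0.610018, PV = 12.810382
  t = 8.0000: CF_t = 21.000000, DF = 0.590245, PV = 12.395145
  t = 8.5000: CF_t = 21.000000, DF = 0.571113, PV = 11.993367
  t = 9.0000: CF_t = 21.000000, DF = 0.552601, PV = 11.604612
  t = 9.5000: CF_t = 21.000000, DF = 0.534689, PV = 11.228459
  t = 10.0000: CF_t = 1021.000000, DF = 0.517357, PV = 528.221559
Price P = sum_t PV_t = 819.909351
Macaulay numerator sum_t t * PV_t:
  t * PV_t at t = 0.5000: 10.159652
  t * PV_t at t = 1.0000: 19.660671
  t * PV_t at t = 1.5000: 28.535081
  t * PV_t at t = 2.0000: 36.813522
  t * PV_t at t = 2.5000: 44.525305
  t * PV_t at t = 3.0000: 51.698467
  t * PV_t at t = 3.5000: 58.359824
  t * PV_t at t = 4.0000: 64.535018
  t * PV_t at t = 4.5000: 70.248569
  t * PV_t at t = 5.0000: 75.523914
  t * PV_t at t = 5.5000: 80.383460
  t * PV_t at t = 6.0000: 84.848618
  t * PV_t at t = 6.5000: 88.939851
  t * PV_t at t = 7.0000: 92.676709
  t * PV_t at t = 7.5000: 96.077865
  t * PV_t at t = 8.0000: 99.161157
  t * PV_t at t = 8.5000: 101.943618
  t * PV_t at t = 9.0000: 104.441511
  t * PV_t at t = 9.5000: 106.670360
  t * PV_t at t = 10.0000: 5282.215592
Macaulay duration D = (sum_t t * PV_t) / P = 6597.418763 / 819.909351 = 8.046522


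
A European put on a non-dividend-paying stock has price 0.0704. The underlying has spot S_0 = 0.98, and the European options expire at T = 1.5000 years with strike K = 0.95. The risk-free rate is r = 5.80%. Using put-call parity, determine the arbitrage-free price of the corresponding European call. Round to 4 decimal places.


Put-call parity: C - P = S_0 * exp(-qT) - K * exp(-rT).
S_0 * exp(-qT) = 0.9800 * 1.00000000 = 0.98000000
K * exp(-rT) = 0.9500 * 0.91667710 = 0.87084324
C = P + S*exp(-qT) - K*exp(-rT)
C = 0.0704 + 0.98000000 - 0.87084324 = 0.1796

Answer: Call price = 0.1796


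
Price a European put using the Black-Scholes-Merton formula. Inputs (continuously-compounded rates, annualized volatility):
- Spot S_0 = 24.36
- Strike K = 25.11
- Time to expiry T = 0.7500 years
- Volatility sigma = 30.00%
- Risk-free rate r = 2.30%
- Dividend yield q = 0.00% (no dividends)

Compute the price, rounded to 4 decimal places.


d1 = (ln(S/K) + (r - q + 0.5*sigma^2) * T) / (sigma * sqrt(T)) = 0.07958300
d2 = d1 - sigma * sqrt(T) = -0.18022462
exp(-rT) = 0.98289793; exp(-qT) = 1.00000000
P = K * exp(-rT) * N(-d2) - S_0 * exp(-qT) * N(-d1)
N(-d1) = 0.46828446; N(-d2) = 0.57151189
P = 25.1100 * 0.98289793 * 0.57151189 - 24.3600 * 1.00000000 * 0.46828446 = 2.6978

Answer: Price = 2.6978


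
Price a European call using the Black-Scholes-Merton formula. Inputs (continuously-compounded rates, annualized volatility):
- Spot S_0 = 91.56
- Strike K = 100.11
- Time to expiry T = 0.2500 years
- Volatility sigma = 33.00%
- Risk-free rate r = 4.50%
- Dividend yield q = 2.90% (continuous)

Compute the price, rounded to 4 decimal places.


d1 = (ln(S/K) + (r - q + 0.5*sigma^2) * T) / (sigma * sqrt(T)) = -0.43431871
d2 = d1 - sigma * sqrt(T) = -0.59931871
exp(-rT) = 0.98881304; exp(-qT) = 0.99277622
C = S_0 * exp(-qT) * N(d1) - K * exp(-rT) * N(d2)
N(d1) = 0.33202851; N(d2) = 0.27448019
C = 91.5600 * 0.99277622 * 0.33202851 - 100.1100 * 0.98881304 * 0.27448019 = 3.0101

Answer: Price = 3.0101


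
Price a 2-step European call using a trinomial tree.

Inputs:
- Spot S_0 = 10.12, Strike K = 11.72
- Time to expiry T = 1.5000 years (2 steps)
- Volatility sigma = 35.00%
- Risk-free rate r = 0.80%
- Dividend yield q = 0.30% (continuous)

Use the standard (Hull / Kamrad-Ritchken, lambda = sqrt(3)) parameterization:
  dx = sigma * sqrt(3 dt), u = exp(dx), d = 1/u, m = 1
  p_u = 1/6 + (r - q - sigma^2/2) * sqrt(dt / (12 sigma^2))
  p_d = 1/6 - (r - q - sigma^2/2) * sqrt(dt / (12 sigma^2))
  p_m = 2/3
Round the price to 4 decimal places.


dt = T/N = 0.750000; dx = sigma*sqrt(3*dt) = 0.525000
u = exp(dx) = 1.690459; d = 1/u = 0.591555
p_u = 0.126488, p_m = 0.666667, p_d = 0.206845
Discount per step: exp(-r*dt) = 0.994018
Stock lattice S(k, j) with j the centered position index:
  k=0: S(0,+0) = 10.1200
  k=1: S(1,-1) = 5.9865; S(1,+0) = 10.1200; S(1,+1) = 17.1074
  k=2: S(2,-2) = 3.5414; S(2,-1) = 5.9865; S(2,+0) = 10.1200; S(2,+1) = 17.1074; S(2,+2) = 28.9194
Terminal payoffs V(N, j) = max(S_T - K, 0):
  V(2,-2) = 0.000000; V(2,-1) = 0.000000; V(2,+0) = 0.000000; V(2,+1) = 5.387444; V(2,+2) = 17.199429
Backward induction: V(k, j) = exp(-r*dt) * [p_u * V(k+1, j+1) + p_m * V(k+1, j) + p_d * V(k+1, j-1)]
  V(1,-1) = exp(-r*dt) * [p_u*0.000000 + p_m*0.000000 + p_d*0.000000] = 0.000000
  V(1,+0) = exp(-r*dt) * [p_u*5.387444 + p_m*0.000000 + p_d*0.000000] = 0.677371
  V(1,+1) = exp(-r*dt) * [p_u*17.199429 + p_m*5.387444 + p_d*0.000000] = 5.732653
  V(0,+0) = exp(-r*dt) * [p_u*5.732653 + p_m*0.677371 + p_d*0.000000] = 1.169654

Answer: Price = V(0,0) = 1.1697


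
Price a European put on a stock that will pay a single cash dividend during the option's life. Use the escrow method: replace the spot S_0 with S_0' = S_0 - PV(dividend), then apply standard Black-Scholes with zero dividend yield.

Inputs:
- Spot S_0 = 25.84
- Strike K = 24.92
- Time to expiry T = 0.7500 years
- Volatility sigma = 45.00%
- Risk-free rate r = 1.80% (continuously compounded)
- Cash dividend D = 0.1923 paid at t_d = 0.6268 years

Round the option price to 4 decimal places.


PV(D) = D * exp(-r * t_d) = 0.1923 * 0.98878101 = 0.19014259
S_0' = S_0 - PV(D) = 25.8400 - 0.19014259 = 25.64985741
d1 = (ln(S_0'/K) + (r + sigma^2/2)*T) / (sigma*sqrt(T)) = 0.30357031
d2 = d1 - sigma*sqrt(T) = -0.08614113
exp(-rT) = 0.98659072
N(-d1) = 0.38072764; N(-d2) = 0.53432288
P = K * exp(-rT) * N(-d2) - S_0' * N(-d1) = 24.9200 * 0.98659072 * 0.53432288 - 25.64985741 * 0.38072764 = 3.3712

Answer: Price = 3.3712


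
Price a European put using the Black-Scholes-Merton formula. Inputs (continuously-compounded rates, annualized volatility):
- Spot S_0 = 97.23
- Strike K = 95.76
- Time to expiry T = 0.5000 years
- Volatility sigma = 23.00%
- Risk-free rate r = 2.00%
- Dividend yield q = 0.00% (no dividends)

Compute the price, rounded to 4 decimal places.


Answer: Price = 5.0862

Derivation:
d1 = (ln(S/K) + (r - q + 0.5*sigma^2) * T) / (sigma * sqrt(T)) = 0.23647646
d2 = d1 - sigma * sqrt(T) = 0.07384190
exp(-rT) = 0.99004983; exp(-qT) = 1.00000000
P = K * exp(-rT) * N(-d2) - S_0 * exp(-qT) * N(-d1)
N(-d1) = 0.40653149; N(-d2) = 0.47056809
P = 95.7600 * 0.99004983 * 0.47056809 - 97.2300 * 1.00000000 * 0.40653149 = 5.0862


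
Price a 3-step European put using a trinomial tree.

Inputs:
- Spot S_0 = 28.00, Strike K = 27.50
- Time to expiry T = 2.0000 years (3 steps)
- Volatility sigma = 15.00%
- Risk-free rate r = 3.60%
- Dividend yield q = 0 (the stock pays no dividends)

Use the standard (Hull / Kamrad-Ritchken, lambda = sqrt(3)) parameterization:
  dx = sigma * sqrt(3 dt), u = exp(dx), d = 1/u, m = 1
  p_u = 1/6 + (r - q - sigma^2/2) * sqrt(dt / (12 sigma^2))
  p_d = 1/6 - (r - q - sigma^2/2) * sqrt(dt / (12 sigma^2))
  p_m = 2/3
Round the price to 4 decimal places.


Answer: Price = V(0,0) = 1.1182

Derivation:
dt = T/N = 0.666667; dx = sigma*sqrt(3*dt) = 0.212132
u = exp(dx) = 1.236311; d = 1/u = 0.808858
p_u = 0.205558, p_m = 0.666667, p_d = 0.127776
Discount per step: exp(-r*dt) = 0.976286
Stock lattice S(k, j) with j the centered position index:
  k=0: S(0,+0) = 28.0000
  k=1: S(1,-1) = 22.6480; S(1,+0) = 28.0000; S(1,+1) = 34.6167
  k=2: S(2,-2) = 18.3190; S(2,-1) = 22.6480; S(2,+0) = 28.0000; S(2,+1) = 34.6167; S(2,+2) = 42.7970
  k=3: S(3,-3) = 14.8175; S(3,-2) = 18.3190; S(3,-1) = 22.6480; S(3,+0) = 28.0000; S(3,+1) = 34.6167; S(3,+2) = 42.7970; S(3,+3) = 52.9104
Terminal payoffs V(N, j) = max(K - S_T, 0):
  V(3,-3) = 12.682508; V(3,-2) = 9.180969; V(3,-1) = 4.851979; V(3,+0) = 0.000000; V(3,+1) = 0.000000; V(3,+2) = 0.000000; V(3,+3) = 0.000000
Backward induction: V(k, j) = exp(-r*dt) * [p_u * V(k+1, j+1) + p_m * V(k+1, j) + p_d * V(k+1, j-1)]
  V(2,-2) = exp(-r*dt) * [p_u*4.851979 + p_m*9.180969 + p_d*12.682508] = 8.531297
  V(2,-1) = exp(-r*dt) * [p_u*0.000000 + p_m*4.851979 + p_d*9.180969] = 4.303231
  V(2,+0) = exp(-r*dt) * [p_u*0.000000 + p_m*0.000000 + p_d*4.851979] = 0.605263
  V(2,+1) = exp(-r*dt) * [p_u*0.000000 + p_m*0.000000 + p_d*0.000000] = 0.000000
  V(2,+2) = exp(-r*dt) * [p_u*0.000000 + p_m*0.000000 + p_d*0.000000] = 0.000000
  V(1,-1) = exp(-r*dt) * [p_u*0.605263 + p_m*4.303231 + p_d*8.531297] = 3.986497
  V(1,+0) = exp(-r*dt) * [p_u*0.000000 + p_m*0.605263 + p_d*4.303231] = 0.930750
  V(1,+1) = exp(-r*dt) * [p_u*0.000000 + p_m*0.000000 + p_d*0.605263] = 0.075504
  V(0,+0) = exp(-r*dt) * [p_u*0.075504 + p_m*0.930750 + p_d*3.986497] = 1.118236


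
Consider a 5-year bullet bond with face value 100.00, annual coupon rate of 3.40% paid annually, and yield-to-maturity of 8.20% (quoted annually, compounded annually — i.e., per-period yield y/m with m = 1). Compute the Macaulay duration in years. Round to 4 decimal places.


Coupon per period c = face * coupon_rate / m = 3.400000
Periods per year m = 1; per-period yield y/m = 0.082000
Number of cashflows N = 5
Cashflows (t years, CF_t, discount factor 1/(1+y/m)^(m*t), PV):
  t = 1.0000: CF_t = 3.400000, DF = 0.924214, PV = 3.142329
  t = 2.0000: CF_t = 3.400000, DF = 0.854172, PV = 2.904186
  t = 3.0000: CF_t = 3.400000, DF = 0.789438, PV = 2.684090
  t = 4.0000: CF_t = 3.400000, DF = 0.729610, PV = 2.480675
  t = 5.0000: CF_t = 103.400000, DF = 0.674316, PV = 69.724312
Price P = sum_t PV_t = 80.935592
Macaulay numerator sum_t t * PV_t:
  t * PV_t at t = 1.0000: 3.142329
  t * PV_t at t = 2.0000: 5.808372
  t * PV_t at t = 3.0000: 8.052271
  t * PV_t at t = 4.0000: 9.922700
  t * PV_t at t = 5.0000: 348.621558
Macaulay duration D = (sum_t t * PV_t) / P = 375.547230 / 80.935592 = 4.640075

Answer: Macaulay duration = 4.6401 years


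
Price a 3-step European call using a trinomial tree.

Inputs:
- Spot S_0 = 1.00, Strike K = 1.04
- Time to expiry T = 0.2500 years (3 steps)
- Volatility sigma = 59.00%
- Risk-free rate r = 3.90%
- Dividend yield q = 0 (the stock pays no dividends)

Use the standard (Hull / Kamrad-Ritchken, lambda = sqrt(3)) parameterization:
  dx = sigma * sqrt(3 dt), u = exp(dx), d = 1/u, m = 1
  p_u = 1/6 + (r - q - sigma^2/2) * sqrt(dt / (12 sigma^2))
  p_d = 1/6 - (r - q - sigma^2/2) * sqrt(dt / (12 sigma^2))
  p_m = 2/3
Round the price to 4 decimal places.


Answer: Price = V(0,0) = 0.1001

Derivation:
dt = T/N = 0.083333; dx = sigma*sqrt(3*dt) = 0.295000
u = exp(dx) = 1.343126; d = 1/u = 0.744532
p_u = 0.147592, p_m = 0.666667, p_d = 0.185742
Discount per step: exp(-r*dt) = 0.996755
Stock lattice S(k, j) with j the centered position index:
  k=0: S(0,+0) = 1.0000
  k=1: S(1,-1) = 0.7445; S(1,+0) = 1.0000; S(1,+1) = 1.3431
  k=2: S(2,-2) = 0.5543; S(2,-1) = 0.7445; S(2,+0) = 1.0000; S(2,+1) = 1.3431; S(2,+2) = 1.8040
  k=3: S(3,-3) = 0.4127; S(3,-2) = 0.5543; S(3,-1) = 0.7445; S(3,+0) = 1.0000; S(3,+1) = 1.3431; S(3,+2) = 1.8040; S(3,+3) = 2.4230
Terminal payoffs V(N, j) = max(S_T - K, 0):
  V(3,-3) = 0.000000; V(3,-2) = 0.000000; V(3,-1) = 0.000000; V(3,+0) = 0.000000; V(3,+1) = 0.303126; V(3,+2) = 0.763988; V(3,+3) = 1.382984
Backward induction: V(k, j) = exp(-r*dt) * [p_u * V(k+1, j+1) + p_m * V(k+1, j) + p_d * V(k+1, j-1)]
  V(2,-2) = exp(-r*dt) * [p_u*0.000000 + p_m*0.000000 + p_d*0.000000] = 0.000000
  V(2,-1) = exp(-r*dt) * [p_u*0.000000 + p_m*0.000000 + p_d*0.000000] = 0.000000
  V(2,+0) = exp(-r*dt) * [p_u*0.303126 + p_m*0.000000 + p_d*0.000000] = 0.044594
  V(2,+1) = exp(-r*dt) * [p_u*0.763988 + p_m*0.303126 + p_d*0.000000] = 0.313821
  V(2,+2) = exp(-r*dt) * [p_u*1.382984 + p_m*0.763988 + p_d*0.303126] = 0.767248
  V(1,-1) = exp(-r*dt) * [p_u*0.044594 + p_m*0.000000 + p_d*0.000000] = 0.006560
  V(1,+0) = exp(-r*dt) * [p_u*0.313821 + p_m*0.044594 + p_d*0.000000] = 0.075800
  V(1,+1) = exp(-r*dt) * [p_u*0.767248 + p_m*0.313821 + p_d*0.044594] = 0.329663
  V(0,+0) = exp(-r*dt) * [p_u*0.329663 + p_m*0.075800 + p_d*0.006560] = 0.100082


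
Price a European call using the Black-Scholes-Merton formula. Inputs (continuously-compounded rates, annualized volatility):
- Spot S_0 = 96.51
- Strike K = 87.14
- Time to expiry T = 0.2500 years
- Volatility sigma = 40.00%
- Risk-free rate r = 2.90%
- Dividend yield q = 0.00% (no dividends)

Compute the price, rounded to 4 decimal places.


Answer: Price = 13.3479

Derivation:
d1 = (ln(S/K) + (r - q + 0.5*sigma^2) * T) / (sigma * sqrt(T)) = 0.64690305
d2 = d1 - sigma * sqrt(T) = 0.44690305
exp(-rT) = 0.99277622; exp(-qT) = 1.00000000
C = S_0 * exp(-qT) * N(d1) - K * exp(-rT) * N(d2)
N(d1) = 0.74115265; N(d2) = 0.67252747
C = 96.5100 * 1.00000000 * 0.74115265 - 87.1400 * 0.99277622 * 0.67252747 = 13.3479


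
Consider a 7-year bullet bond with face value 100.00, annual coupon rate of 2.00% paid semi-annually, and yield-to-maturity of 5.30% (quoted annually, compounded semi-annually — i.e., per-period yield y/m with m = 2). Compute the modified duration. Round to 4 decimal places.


Coupon per period c = face * coupon_rate / m = 1.000000
Periods per year m = 2; per-period yield y/m = 0.026500
Number of cashflows N = 14
Cashflows (t years, CF_t, discount factor 1/(1+y/m)^(m*t), PV):
  t = 0.5000: CF_t = 1.000000, DF = 0.974184, PV = 0.974184
  t = 1.0000: CF_t = 1.000000, DF = 0.949035, PV = 0.949035
  t = 1.5000: CF_t = 1.000000, DF = 0.924535, PV = 0.924535
  t = 2.0000: CF_t = 1.000000, DF = 0.900667, PV = 0.900667
  t = 2.5000: CF_t = 1.000000, DF = 0.877415, PV = 0.877415
  t = 3.0000: CF_t = 1.000000, DF = 0.854764, PV = 0.854764
  t = 3.5000: CF_t = 1.000000, DF = 0.832698, PV = 0.832698
  t = 4.0000: CF_t = 1.000000, DF = 0.811201, PV = 0.811201
  t = 4.5000: CF_t = 1.000000, DF = 0.790259, PV = 0.790259
  t = 5.0000: CF_t = 1.000000, DF = 0.769858, PV = 0.769858
  t = 5.5000: CF_t = 1.000000, DF = 0.749983, PV = 0.749983
  t = 6.0000: CF_t = 1.000000, DF = 0.730622, PV = 0.730622
  t = 6.5000: CF_t = 1.000000, DF = 0.711760, PV = 0.711760
  t = 7.0000: CF_t = 101.000000, DF = 0.693385, PV = 70.031918
Price P = sum_t PV_t = 80.908898
First compute Macaulay numerator sum_t t * PV_t:
  t * PV_t at t = 0.5000: 0.487092
  t * PV_t at t = 1.0000: 0.949035
  t * PV_t at t = 1.5000: 1.386802
  t * PV_t at t = 2.0000: 1.801334
  t * PV_t at t = 2.5000: 2.193538
  t * PV_t at t = 3.0000: 2.564292
  t * PV_t at t = 3.5000: 2.914442
  t * PV_t at t = 4.0000: 3.244803
  t * PV_t at t = 4.5000: 3.556165
  t * PV_t at t = 5.0000: 3.849289
  t * PV_t at t = 5.5000: 4.124907
  t * PV_t at t = 6.0000: 4.383730
  t * PV_t at t = 6.5000: 4.626440
  t * PV_t at t = 7.0000: 490.223427
Macaulay duration D = 526.305297 / 80.908898 = 6.504912
Modified duration = D / (1 + y/m) = 6.504912 / (1 + 0.026500) = 6.336982

Answer: Modified duration = 6.3370


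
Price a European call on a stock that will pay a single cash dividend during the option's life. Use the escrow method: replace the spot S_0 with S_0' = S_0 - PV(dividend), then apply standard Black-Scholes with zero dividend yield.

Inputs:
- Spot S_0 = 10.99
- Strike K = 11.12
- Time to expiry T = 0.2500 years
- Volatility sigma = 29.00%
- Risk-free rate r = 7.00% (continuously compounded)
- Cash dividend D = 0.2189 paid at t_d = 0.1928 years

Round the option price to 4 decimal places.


Answer: Price = 0.5535

Derivation:
PV(D) = D * exp(-r * t_d) = 0.2189 * 0.98659466 = 0.21596557
S_0' = S_0 - PV(D) = 10.9900 - 0.21596557 = 10.77403443
d1 = (ln(S_0'/K) + (r + sigma^2/2)*T) / (sigma*sqrt(T)) = -0.02478461
d2 = d1 - sigma*sqrt(T) = -0.16978461
exp(-rT) = 0.98265224
N(d1) = 0.49011338; N(d2) = 0.43258976
C = S_0' * N(d1) - K * exp(-rT) * N(d2) = 10.77403443 * 0.49011338 - 11.1200 * 0.98265224 * 0.43258976 = 0.5535


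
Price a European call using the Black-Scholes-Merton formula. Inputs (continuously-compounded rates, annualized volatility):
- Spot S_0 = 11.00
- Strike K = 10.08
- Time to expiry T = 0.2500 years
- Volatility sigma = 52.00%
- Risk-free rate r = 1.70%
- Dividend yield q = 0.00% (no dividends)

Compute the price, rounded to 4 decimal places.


Answer: Price = 1.6357

Derivation:
d1 = (ln(S/K) + (r - q + 0.5*sigma^2) * T) / (sigma * sqrt(T)) = 0.48227696
d2 = d1 - sigma * sqrt(T) = 0.22227696
exp(-rT) = 0.99575902; exp(-qT) = 1.00000000
C = S_0 * exp(-qT) * N(d1) - K * exp(-rT) * N(d2)
N(d1) = 0.68519539; N(d2) = 0.58795086
C = 11.0000 * 1.00000000 * 0.68519539 - 10.0800 * 0.99575902 * 0.58795086 = 1.6357


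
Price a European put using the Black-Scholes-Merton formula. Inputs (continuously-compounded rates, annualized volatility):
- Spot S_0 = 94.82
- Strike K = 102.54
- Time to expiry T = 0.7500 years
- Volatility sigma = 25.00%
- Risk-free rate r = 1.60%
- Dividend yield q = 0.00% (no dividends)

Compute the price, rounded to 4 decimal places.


Answer: Price = 12.0937

Derivation:
d1 = (ln(S/K) + (r - q + 0.5*sigma^2) * T) / (sigma * sqrt(T)) = -0.19784689
d2 = d1 - sigma * sqrt(T) = -0.41435324
exp(-rT) = 0.98807171; exp(-qT) = 1.00000000
P = K * exp(-rT) * N(-d2) - S_0 * exp(-qT) * N(-d1)
N(-d1) = 0.57841757; N(-d2) = 0.66069229
P = 102.5400 * 0.98807171 * 0.66069229 - 94.8200 * 1.00000000 * 0.57841757 = 12.0937


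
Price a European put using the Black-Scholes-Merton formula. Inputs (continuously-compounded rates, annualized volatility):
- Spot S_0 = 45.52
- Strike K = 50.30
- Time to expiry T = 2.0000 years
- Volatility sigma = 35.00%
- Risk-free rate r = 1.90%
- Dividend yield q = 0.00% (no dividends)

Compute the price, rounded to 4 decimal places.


Answer: Price = 10.7040

Derivation:
d1 = (ln(S/K) + (r - q + 0.5*sigma^2) * T) / (sigma * sqrt(T)) = 0.12252486
d2 = d1 - sigma * sqrt(T) = -0.37244988
exp(-rT) = 0.96271294; exp(-qT) = 1.00000000
P = K * exp(-rT) * N(-d2) - S_0 * exp(-qT) * N(-d1)
N(-d1) = 0.45124168; N(-d2) = 0.64522104
P = 50.3000 * 0.96271294 * 0.64522104 - 45.5200 * 1.00000000 * 0.45124168 = 10.7040


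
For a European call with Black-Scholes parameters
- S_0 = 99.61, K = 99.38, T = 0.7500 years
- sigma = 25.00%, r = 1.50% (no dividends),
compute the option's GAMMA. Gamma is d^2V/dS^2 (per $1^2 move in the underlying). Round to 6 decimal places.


Answer: Gamma = 0.018230

Derivation:
d1 = 0.1708918691; d2 = -0.0456144819
phi(d1) = 0.3931592438; exp(-qT) = 1.0000000000; exp(-rT) = 0.9888130446
Gamma = exp(-qT) * phi(d1) / (S * sigma * sqrt(T)) = 1.0000000000 * 0.3931592438 / (99.6100 * 0.2500 * 0.8660254038) = 0.018230


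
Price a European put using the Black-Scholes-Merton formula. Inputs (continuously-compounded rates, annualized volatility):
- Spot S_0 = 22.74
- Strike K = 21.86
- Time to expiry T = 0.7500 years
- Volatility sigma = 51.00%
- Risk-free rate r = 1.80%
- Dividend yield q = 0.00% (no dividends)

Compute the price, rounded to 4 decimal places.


Answer: Price = 3.3128

Derivation:
d1 = (ln(S/K) + (r - q + 0.5*sigma^2) * T) / (sigma * sqrt(T)) = 0.34076007
d2 = d1 - sigma * sqrt(T) = -0.10091289
exp(-rT) = 0.98659072; exp(-qT) = 1.00000000
P = K * exp(-rT) * N(-d2) - S_0 * exp(-qT) * N(-d1)
N(-d1) = 0.36664211; N(-d2) = 0.54019019
P = 21.8600 * 0.98659072 * 0.54019019 - 22.7400 * 1.00000000 * 0.36664211 = 3.3128


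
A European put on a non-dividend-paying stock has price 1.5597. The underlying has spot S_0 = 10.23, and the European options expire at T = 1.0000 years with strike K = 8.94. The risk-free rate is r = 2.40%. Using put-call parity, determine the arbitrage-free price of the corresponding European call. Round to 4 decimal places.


Put-call parity: C - P = S_0 * exp(-qT) - K * exp(-rT).
S_0 * exp(-qT) = 10.2300 * 1.00000000 = 10.23000000
K * exp(-rT) = 8.9400 * 0.97628571 = 8.72799425
C = P + S*exp(-qT) - K*exp(-rT)
C = 1.5597 + 10.23000000 - 8.72799425 = 3.0617

Answer: Call price = 3.0617


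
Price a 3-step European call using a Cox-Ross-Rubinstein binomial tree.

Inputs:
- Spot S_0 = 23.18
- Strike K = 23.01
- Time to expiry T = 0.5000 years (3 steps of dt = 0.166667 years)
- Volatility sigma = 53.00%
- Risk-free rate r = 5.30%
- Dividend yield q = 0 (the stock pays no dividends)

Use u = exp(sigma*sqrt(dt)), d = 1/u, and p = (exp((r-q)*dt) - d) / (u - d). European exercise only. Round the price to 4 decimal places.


dt = T/N = 0.166667
u = exp(sigma*sqrt(dt)) = 1.241564; d = 1/u = 0.805436
p = (exp((r-q)*dt) - d) / (u - d) = 0.466461
Discount per step: exp(-r*dt) = 0.991206
Stock lattice S(k, i) with i counting down-moves:
  k=0: S(0,0) = 23.1800
  k=1: S(1,0) = 28.7794; S(1,1) = 18.6700
  k=2: S(2,0) = 35.7315; S(2,1) = 23.1800; S(2,2) = 15.0375
  k=3: S(3,0) = 44.3629; S(3,1) = 28.7794; S(3,2) = 18.6700; S(3,3) = 12.1117
Terminal payoffs V(N, i) = max(S_T - K, 0):
  V(3,0) = 21.352948; V(3,1) = 5.769445; V(3,2) = 0.000000; V(3,3) = 0.000000
Backward induction: V(k, i) = exp(-r*dt) * [p * V(k+1, i) + (1-p) * V(k+1, i+1)].
  V(2,0) = exp(-r*dt) * [p*21.352948 + (1-p)*5.769445] = 12.923873
  V(2,1) = exp(-r*dt) * [p*5.769445 + (1-p)*0.000000] = 2.667553
  V(2,2) = exp(-r*dt) * [p*0.000000 + (1-p)*0.000000] = 0.000000
  V(1,0) = exp(-r*dt) * [p*12.923873 + (1-p)*2.667553] = 7.386191
  V(1,1) = exp(-r*dt) * [p*2.667553 + (1-p)*0.000000] = 1.233366
  V(0,0) = exp(-r*dt) * [p*7.386191 + (1-p)*1.233366] = 4.067331

Answer: Price = V(0,0) = 4.0673


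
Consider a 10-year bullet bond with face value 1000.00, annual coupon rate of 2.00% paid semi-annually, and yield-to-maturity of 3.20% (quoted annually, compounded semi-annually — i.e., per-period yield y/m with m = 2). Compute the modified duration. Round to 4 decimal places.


Answer: Modified duration = 8.9083

Derivation:
Coupon per period c = face * coupon_rate / m = 10.000000
Periods per year m = 2; per-period yield y/m = 0.016000
Number of cashflows N = 20
Cashflows (t years, CF_t, discount factor 1/(1+y/m)^(m*t), PV):
  t = 0.5000: CF_t = 10.000000, DF = 0.984252, PV = 9.842520
  t = 1.0000: CF_t = 10.000000, DF = 0.968752, PV = 9.687519
  t = 1.5000: CF_t = 10.000000, DF = 0.953496, PV = 9.534960
  t = 2.0000: CF_t = 10.000000, DF = 0.938480, PV = 9.384803
  t = 2.5000: CF_t = 10.000000, DF = 0.923701, PV = 9.237011
  t = 3.0000: CF_t = 10.000000, DF = 0.909155, PV = 9.091546
  t = 3.5000: CF_t = 10.000000, DF = 0.894837, PV = 8.948372
  t = 4.0000: CF_t = 10.000000, DF = 0.880745, PV = 8.807453
  t = 4.5000: CF_t = 10.000000, DF = 0.866875, PV = 8.668753
  t = 5.0000: CF_t = 10.000000, DF = 0.853224, PV = 8.532237
  t = 5.5000: CF_t = 10.000000, DF = 0.839787, PV = 8.397871
  t = 6.0000: CF_t = 10.000000, DF = 0.826562, PV = 8.265621
  t = 6.5000: CF_t = 10.000000, DF = 0.813545, PV = 8.135454
  t = 7.0000: CF_t = 10.000000, DF = 0.800734, PV = 8.007337
  t = 7.5000: CF_t = 10.000000, DF = 0.788124, PV = 7.881237
  t = 8.0000: CF_t = 10.000000, DF = 0.775712, PV = 7.757123
  t = 8.5000: CF_t = 10.000000, DF = 0.763496, PV = 7.634963
  t = 9.0000: CF_t = 10.000000, DF = 0.751473, PV = 7.514728
  t = 9.5000: CF_t = 10.000000, DF = 0.739639, PV = 7.396386
  t = 10.0000: CF_t = 1010.000000, DF = 0.727991, PV = 735.270624
Price P = sum_t PV_t = 897.996519
First compute Macaulay numerator sum_t t * PV_t:
  t * PV_t at t = 0.5000: 4.921260
  t * PV_t at t = 1.0000: 9.687519
  t * PV_t at t = 1.5000: 14.302440
  t * PV_t at t = 2.0000: 18.769606
  t * PV_t at t = 2.5000: 23.092527
  t * PV_t at t = 3.0000: 27.274639
  t * PV_t at t = 3.5000: 31.319303
  t * PV_t at t = 4.0000: 35.229812
  t * PV_t at t = 4.5000: 39.009388
  t * PV_t at t = 5.0000: 42.661186
  t * PV_t at t = 5.5000: 46.188292
  t * PV_t at t = 6.0000: 49.593728
  t * PV_t at t = 6.5000: 52.880451
  t * PV_t at t = 7.0000: 56.051357
  t * PV_t at t = 7.5000: 59.109277
  t * PV_t at t = 8.0000: 62.056983
  t * PV_t at t = 8.5000: 64.897190
  t * PV_t at t = 9.0000: 67.632551
  t * PV_t at t = 9.5000: 70.265664
  t * PV_t at t = 10.0000: 7352.706235
Macaulay duration D = 8127.649409 / 897.996519 = 9.050870
Modified duration = D / (1 + y/m) = 9.050870 / (1 + 0.016000) = 8.908336


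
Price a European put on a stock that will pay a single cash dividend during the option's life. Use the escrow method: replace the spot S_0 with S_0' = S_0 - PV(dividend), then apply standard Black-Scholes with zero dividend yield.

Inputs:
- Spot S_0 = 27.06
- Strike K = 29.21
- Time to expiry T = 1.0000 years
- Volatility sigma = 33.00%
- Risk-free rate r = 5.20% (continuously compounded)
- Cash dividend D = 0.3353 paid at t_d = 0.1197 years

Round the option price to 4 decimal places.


Answer: Price = 4.0920

Derivation:
PV(D) = D * exp(-r * t_d) = 0.3353 * 0.99379493 = 0.33321944
S_0' = S_0 - PV(D) = 27.0600 - 0.33321944 = 26.72678056
d1 = (ln(S_0'/K) + (r + sigma^2/2)*T) / (sigma*sqrt(T)) = 0.05334837
d2 = d1 - sigma*sqrt(T) = -0.27665163
exp(-rT) = 0.94932887
N(-d1) = 0.47872717; N(-d2) = 0.60897619
P = K * exp(-rT) * N(-d2) - S_0' * N(-d1) = 29.2100 * 0.94932887 * 0.60897619 - 26.72678056 * 0.47872717 = 4.0920


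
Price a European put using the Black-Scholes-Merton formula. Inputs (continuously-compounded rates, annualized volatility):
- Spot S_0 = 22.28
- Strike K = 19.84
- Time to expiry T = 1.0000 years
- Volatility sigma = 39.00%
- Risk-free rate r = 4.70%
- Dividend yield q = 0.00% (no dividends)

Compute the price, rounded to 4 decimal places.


d1 = (ln(S/K) + (r - q + 0.5*sigma^2) * T) / (sigma * sqrt(T)) = 0.61292132
d2 = d1 - sigma * sqrt(T) = 0.22292132
exp(-rT) = 0.95408740; exp(-qT) = 1.00000000
P = K * exp(-rT) * N(-d2) - S_0 * exp(-qT) * N(-d1)
N(-d1) = 0.26996418; N(-d2) = 0.41179837
P = 19.8400 * 0.95408740 * 0.41179837 - 22.2800 * 1.00000000 * 0.26996418 = 1.7802

Answer: Price = 1.7802


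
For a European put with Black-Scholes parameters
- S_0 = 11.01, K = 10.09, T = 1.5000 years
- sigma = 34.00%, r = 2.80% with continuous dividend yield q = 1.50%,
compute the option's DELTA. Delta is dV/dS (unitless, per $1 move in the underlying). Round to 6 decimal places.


d1 = 0.4645844325; d2 = 0.0481711763
phi(d1) = 0.3581304832; exp(-qT) = 0.9777512372; exp(-rT) = 0.9588697806
N(-d1) = 0.3211145413
Delta = -exp(-qT) * N(-d1) = -0.9777512372 * 0.3211145413 = -0.313970

Answer: Delta = -0.313970


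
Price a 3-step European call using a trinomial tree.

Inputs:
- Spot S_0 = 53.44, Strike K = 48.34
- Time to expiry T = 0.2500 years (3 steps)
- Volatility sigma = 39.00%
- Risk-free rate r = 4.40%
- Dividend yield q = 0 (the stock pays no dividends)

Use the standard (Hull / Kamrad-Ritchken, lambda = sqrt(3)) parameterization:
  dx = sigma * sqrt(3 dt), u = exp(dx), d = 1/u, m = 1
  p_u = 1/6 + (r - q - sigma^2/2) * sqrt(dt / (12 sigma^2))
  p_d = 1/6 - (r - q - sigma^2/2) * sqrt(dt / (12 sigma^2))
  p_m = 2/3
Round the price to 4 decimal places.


Answer: Price = V(0,0) = 7.5101

Derivation:
dt = T/N = 0.083333; dx = sigma*sqrt(3*dt) = 0.195000
u = exp(dx) = 1.215311; d = 1/u = 0.822835
p_u = 0.159818, p_m = 0.666667, p_d = 0.173515
Discount per step: exp(-r*dt) = 0.996340
Stock lattice S(k, j) with j the centered position index:
  k=0: S(0,+0) = 53.4400
  k=1: S(1,-1) = 43.9723; S(1,+0) = 53.4400; S(1,+1) = 64.9462
  k=2: S(2,-2) = 36.1819; S(2,-1) = 43.9723; S(2,+0) = 53.4400; S(2,+1) = 64.9462; S(2,+2) = 78.9299
  k=3: S(3,-3) = 29.7717; S(3,-2) = 36.1819; S(3,-1) = 43.9723; S(3,+0) = 53.4400; S(3,+1) = 64.9462; S(3,+2) = 78.9299; S(3,+3) = 95.9243
Terminal payoffs V(N, j) = max(S_T - K, 0):
  V(3,-3) = 0.000000; V(3,-2) = 0.000000; V(3,-1) = 0.000000; V(3,+0) = 5.100000; V(3,+1) = 16.606219; V(3,+2) = 30.589854; V(3,+3) = 47.584318
Backward induction: V(k, j) = exp(-r*dt) * [p_u * V(k+1, j+1) + p_m * V(k+1, j) + p_d * V(k+1, j-1)]
  V(2,-2) = exp(-r*dt) * [p_u*0.000000 + p_m*0.000000 + p_d*0.000000] = 0.000000
  V(2,-1) = exp(-r*dt) * [p_u*5.100000 + p_m*0.000000 + p_d*0.000000] = 0.812091
  V(2,+0) = exp(-r*dt) * [p_u*16.606219 + p_m*5.100000 + p_d*0.000000] = 6.031822
  V(2,+1) = exp(-r*dt) * [p_u*30.589854 + p_m*16.606219 + p_d*5.100000] = 16.782909
  V(2,+2) = exp(-r*dt) * [p_u*47.584318 + p_m*30.589854 + p_d*16.606219] = 30.766494
  V(1,-1) = exp(-r*dt) * [p_u*6.031822 + p_m*0.812091 + p_d*0.000000] = 1.499880
  V(1,+0) = exp(-r*dt) * [p_u*16.782909 + p_m*6.031822 + p_d*0.812091] = 6.819292
  V(1,+1) = exp(-r*dt) * [p_u*30.766494 + p_m*16.782909 + p_d*6.031822] = 17.089492
  V(0,+0) = exp(-r*dt) * [p_u*17.089492 + p_m*6.819292 + p_d*1.499880] = 7.510073
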